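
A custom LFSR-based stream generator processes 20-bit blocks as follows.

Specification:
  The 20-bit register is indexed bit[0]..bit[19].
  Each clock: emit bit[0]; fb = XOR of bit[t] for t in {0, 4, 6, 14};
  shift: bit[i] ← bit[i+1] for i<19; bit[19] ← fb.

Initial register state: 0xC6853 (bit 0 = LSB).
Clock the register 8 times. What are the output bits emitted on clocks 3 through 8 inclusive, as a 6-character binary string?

reg_0 = 0xC6853
clock 1: out=1, reg = 0x63429
clock 2: out=1, reg = 0xB1A14
clock 3: out=0, reg = 0xD8D0A
clock 4: out=0, reg = 0x6C685
clock 5: out=1, reg = 0x36342
clock 6: out=0, reg = 0x1B1A1
clock 7: out=1, reg = 0x8D8D0
clock 8: out=0, reg = 0xC6C68

001010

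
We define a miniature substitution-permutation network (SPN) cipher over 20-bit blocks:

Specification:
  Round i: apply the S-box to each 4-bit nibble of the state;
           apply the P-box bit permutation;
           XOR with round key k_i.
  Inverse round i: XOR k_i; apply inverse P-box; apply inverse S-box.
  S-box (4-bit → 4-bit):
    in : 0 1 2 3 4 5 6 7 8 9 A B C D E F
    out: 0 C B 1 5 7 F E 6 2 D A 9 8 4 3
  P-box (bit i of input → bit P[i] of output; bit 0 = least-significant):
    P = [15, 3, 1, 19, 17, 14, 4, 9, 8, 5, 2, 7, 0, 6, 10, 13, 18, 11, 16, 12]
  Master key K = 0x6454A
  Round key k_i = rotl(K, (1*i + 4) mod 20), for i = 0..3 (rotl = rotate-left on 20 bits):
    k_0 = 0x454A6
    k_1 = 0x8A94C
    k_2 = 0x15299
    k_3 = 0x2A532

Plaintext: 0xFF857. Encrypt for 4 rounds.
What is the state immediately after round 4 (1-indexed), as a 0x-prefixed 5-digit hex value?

0x6073B

s_0 = plaintext = 0xFF857
s_1 = Round(s_0, k_0) = 0xA1CD9
s_2 = Round(s_1, k_1) = 0xD9EC4
s_3 = Round(s_2, k_2) = 0x3C0DF
s_4 = Round(s_3, k_3) = 0x6073B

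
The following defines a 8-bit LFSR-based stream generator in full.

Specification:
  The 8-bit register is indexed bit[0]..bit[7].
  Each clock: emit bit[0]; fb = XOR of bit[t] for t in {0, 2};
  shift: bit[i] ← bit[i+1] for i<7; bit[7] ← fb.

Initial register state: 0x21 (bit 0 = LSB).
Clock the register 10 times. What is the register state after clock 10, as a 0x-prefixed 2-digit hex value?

reg_0 = 0x21
clock 1: out=1, reg = 0x90
clock 2: out=0, reg = 0x48
clock 3: out=0, reg = 0x24
clock 4: out=0, reg = 0x92
clock 5: out=0, reg = 0x49
clock 6: out=1, reg = 0xA4
clock 7: out=0, reg = 0xD2
clock 8: out=0, reg = 0x69
clock 9: out=1, reg = 0xB4
clock 10: out=0, reg = 0xDA

0xDA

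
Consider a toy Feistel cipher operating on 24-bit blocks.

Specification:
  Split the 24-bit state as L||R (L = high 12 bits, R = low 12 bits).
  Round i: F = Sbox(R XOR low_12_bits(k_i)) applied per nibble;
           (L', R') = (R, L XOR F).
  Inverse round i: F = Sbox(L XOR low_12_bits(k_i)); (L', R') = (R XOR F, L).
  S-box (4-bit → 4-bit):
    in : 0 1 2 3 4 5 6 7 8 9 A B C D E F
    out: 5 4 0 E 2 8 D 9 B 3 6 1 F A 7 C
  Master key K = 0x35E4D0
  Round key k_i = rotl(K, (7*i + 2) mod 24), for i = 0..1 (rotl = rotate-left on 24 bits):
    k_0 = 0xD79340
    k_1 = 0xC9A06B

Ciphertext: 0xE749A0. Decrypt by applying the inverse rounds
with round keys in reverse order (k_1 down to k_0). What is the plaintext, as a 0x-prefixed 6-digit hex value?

0x41BEEC

s_0 = ciphertext = 0xE749A0
s_1 = InvRound(s_0, k_1) = 0xEECE74
s_2 = InvRound(s_1, k_0) = 0x41BEEC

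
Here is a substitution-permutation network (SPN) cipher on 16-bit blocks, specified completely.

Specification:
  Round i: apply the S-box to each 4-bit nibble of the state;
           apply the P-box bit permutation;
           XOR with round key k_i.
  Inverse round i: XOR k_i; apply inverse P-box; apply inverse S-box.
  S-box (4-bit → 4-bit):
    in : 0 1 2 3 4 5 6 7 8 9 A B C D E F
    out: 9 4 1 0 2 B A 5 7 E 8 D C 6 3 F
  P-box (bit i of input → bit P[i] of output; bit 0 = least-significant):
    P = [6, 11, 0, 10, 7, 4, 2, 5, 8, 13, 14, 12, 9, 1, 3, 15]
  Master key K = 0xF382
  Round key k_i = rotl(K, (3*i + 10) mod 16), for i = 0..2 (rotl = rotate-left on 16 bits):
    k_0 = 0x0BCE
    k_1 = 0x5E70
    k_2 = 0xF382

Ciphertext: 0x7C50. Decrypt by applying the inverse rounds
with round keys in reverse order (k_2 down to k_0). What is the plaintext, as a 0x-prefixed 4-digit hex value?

s_0 = ciphertext = 0x7C50
s_1 = InvRound(s_0, k_2) = 0x52E5
s_2 = InvRound(s_1, k_1) = 0x3389
s_3 = InvRound(s_2, k_0) = 0x4618

0x4618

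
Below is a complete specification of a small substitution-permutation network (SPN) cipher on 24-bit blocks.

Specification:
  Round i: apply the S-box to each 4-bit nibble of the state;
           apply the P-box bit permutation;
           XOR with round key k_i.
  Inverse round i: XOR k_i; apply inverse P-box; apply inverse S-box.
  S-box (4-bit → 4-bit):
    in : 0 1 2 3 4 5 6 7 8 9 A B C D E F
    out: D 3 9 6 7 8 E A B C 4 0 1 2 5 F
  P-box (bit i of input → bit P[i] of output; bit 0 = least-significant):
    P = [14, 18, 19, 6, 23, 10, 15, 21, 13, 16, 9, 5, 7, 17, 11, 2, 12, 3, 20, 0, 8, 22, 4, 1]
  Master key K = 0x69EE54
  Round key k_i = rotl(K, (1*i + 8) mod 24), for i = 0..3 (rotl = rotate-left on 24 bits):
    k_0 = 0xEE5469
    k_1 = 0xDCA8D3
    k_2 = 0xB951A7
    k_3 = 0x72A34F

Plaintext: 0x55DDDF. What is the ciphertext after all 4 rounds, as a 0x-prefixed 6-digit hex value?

0x65620E

s_0 = plaintext = 0x55DDDF
s_1 = Round(s_0, k_0) = 0xE1102A
s_2 = Round(s_1, k_1) = 0x769B6B
s_3 = Round(s_2, k_2) = 0xC9DDA8
s_4 = Round(s_3, k_3) = 0x65620E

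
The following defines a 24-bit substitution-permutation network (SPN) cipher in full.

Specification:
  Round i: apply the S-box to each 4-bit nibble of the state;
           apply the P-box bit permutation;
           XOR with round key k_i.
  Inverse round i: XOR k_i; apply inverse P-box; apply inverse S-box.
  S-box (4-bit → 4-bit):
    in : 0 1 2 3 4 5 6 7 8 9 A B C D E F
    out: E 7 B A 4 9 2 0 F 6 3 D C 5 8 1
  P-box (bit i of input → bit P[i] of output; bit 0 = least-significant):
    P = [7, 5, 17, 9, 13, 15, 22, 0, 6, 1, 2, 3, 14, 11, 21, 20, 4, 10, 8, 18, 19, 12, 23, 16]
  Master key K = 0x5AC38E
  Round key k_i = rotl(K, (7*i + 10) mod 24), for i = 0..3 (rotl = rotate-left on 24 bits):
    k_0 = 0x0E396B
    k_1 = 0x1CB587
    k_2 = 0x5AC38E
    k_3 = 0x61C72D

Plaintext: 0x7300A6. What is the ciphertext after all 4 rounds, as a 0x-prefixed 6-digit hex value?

s_0 = plaintext = 0x7300A6
s_1 = Round(s_0, k_0) = 0x3A9545
s_2 = Round(s_1, k_1) = 0x7DAB5F
s_3 = Round(s_2, k_2) = 0x5AAA53
s_4 = Round(s_3, k_3) = 0x68A95E

0x68A95E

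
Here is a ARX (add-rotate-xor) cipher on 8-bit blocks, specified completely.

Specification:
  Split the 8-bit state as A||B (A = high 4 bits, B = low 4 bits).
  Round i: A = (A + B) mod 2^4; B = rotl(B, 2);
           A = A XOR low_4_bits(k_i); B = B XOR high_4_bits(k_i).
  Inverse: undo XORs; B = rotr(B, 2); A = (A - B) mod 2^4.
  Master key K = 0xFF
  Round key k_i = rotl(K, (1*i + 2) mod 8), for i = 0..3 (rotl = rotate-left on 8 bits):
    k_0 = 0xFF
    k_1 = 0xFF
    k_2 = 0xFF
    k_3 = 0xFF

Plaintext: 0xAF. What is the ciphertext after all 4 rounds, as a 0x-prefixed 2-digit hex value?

s_0 = plaintext = 0xAF
s_1 = Round(s_0, k_0) = 0x60
s_2 = Round(s_1, k_1) = 0x9F
s_3 = Round(s_2, k_2) = 0x70
s_4 = Round(s_3, k_3) = 0x8F

0x8F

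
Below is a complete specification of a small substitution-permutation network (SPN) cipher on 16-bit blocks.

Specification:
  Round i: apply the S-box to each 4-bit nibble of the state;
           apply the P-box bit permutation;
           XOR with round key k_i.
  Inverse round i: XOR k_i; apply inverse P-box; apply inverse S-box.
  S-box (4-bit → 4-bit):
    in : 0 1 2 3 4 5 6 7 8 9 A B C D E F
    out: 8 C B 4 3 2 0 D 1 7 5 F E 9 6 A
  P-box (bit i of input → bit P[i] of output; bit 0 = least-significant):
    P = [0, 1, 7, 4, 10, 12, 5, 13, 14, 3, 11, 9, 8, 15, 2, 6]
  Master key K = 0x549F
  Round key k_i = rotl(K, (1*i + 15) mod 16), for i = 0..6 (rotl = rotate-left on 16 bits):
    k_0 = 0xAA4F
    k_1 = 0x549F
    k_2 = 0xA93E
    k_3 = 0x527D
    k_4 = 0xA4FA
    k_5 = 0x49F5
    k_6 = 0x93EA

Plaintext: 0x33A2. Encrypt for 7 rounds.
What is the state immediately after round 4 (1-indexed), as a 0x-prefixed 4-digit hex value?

s_0 = plaintext = 0x33A2
s_1 = Round(s_0, k_0) = 0xA678
s_2 = Round(s_1, k_1) = 0x71BA
s_3 = Round(s_2, k_2) = 0x96DB
s_4 = Round(s_3, k_3) = 0xF7EA
s_5 = Round(s_4, k_4) = 0x7E1B
s_6 = Round(s_5, k_5) = 0x600A
s_7 = Round(s_6, k_6) = 0xB16B

0xF7EA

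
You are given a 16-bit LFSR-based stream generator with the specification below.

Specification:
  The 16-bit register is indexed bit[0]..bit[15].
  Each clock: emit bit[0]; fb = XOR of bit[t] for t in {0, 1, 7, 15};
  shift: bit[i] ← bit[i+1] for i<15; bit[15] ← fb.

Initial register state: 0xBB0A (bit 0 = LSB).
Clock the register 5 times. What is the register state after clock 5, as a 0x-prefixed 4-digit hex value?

0x45D8

reg_0 = 0xBB0A
clock 1: out=0, reg = 0x5D85
clock 2: out=1, reg = 0x2EC2
clock 3: out=0, reg = 0x1761
clock 4: out=1, reg = 0x8BB0
clock 5: out=0, reg = 0x45D8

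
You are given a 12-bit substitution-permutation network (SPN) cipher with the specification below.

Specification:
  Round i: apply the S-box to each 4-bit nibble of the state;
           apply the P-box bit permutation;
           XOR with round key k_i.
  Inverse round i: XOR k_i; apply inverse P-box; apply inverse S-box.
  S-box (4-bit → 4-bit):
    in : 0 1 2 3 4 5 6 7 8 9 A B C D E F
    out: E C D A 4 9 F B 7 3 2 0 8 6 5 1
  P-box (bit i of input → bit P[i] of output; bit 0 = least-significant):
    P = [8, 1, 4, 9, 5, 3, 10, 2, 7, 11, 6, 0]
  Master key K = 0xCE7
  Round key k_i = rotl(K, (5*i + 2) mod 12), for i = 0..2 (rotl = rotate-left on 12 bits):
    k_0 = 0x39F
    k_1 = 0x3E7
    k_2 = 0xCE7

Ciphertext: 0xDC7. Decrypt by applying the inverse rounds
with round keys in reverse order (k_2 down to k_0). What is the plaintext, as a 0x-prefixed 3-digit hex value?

0x398

s_0 = ciphertext = 0xDC7
s_1 = InvRound(s_0, k_2) = 0xBFF
s_2 = InvRound(s_1, k_1) = 0xAA4
s_3 = InvRound(s_2, k_0) = 0x398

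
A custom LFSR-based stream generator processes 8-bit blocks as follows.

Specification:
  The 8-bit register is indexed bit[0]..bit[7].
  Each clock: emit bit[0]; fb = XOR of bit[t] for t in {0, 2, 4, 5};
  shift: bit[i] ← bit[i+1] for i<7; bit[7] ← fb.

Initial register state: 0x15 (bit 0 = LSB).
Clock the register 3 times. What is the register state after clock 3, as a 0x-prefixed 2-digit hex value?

reg_0 = 0x15
clock 1: out=1, reg = 0x8A
clock 2: out=0, reg = 0x45
clock 3: out=1, reg = 0x22

0x22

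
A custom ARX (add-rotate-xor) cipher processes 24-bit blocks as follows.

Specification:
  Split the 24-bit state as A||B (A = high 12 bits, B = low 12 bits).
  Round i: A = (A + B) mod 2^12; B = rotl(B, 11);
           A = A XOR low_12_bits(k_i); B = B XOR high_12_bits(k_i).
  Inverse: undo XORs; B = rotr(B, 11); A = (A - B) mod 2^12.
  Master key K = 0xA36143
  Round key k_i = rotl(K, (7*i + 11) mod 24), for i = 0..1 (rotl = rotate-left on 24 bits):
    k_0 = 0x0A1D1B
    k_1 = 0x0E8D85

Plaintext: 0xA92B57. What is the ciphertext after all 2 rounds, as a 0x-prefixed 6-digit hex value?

s_0 = plaintext = 0xA92B57
s_1 = Round(s_0, k_0) = 0x8F2D0A
s_2 = Round(s_1, k_1) = 0x87966D

0x87966D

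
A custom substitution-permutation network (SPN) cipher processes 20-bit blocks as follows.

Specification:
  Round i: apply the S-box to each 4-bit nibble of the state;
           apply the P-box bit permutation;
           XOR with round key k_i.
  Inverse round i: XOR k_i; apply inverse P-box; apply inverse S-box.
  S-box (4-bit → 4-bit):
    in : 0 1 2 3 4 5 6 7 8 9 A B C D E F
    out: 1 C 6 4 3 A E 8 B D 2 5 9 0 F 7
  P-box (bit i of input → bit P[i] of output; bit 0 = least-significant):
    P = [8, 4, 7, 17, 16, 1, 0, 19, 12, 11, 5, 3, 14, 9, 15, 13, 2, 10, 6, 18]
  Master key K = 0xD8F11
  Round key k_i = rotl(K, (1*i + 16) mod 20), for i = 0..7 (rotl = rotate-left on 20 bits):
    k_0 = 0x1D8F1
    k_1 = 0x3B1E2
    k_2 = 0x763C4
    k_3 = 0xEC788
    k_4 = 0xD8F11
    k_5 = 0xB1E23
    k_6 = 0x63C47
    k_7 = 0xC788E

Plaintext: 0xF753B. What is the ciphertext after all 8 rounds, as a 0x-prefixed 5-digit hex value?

0x7F20E

s_0 = plaintext = 0xF753B
s_1 = Round(s_0, k_0) = 0x1F53C
s_2 = Round(s_1, k_1) = 0x57AAB
s_3 = Round(s_2, k_2) = 0x34E46
s_4 = Round(s_3, k_3) = 0xD9D72
s_5 = Round(s_4, k_4) = 0x56F81
s_6 = Round(s_5, k_5) = 0x4A081
s_7 = Round(s_6, k_6) = 0xD2AC1
s_8 = Round(s_7, k_7) = 0x7F20E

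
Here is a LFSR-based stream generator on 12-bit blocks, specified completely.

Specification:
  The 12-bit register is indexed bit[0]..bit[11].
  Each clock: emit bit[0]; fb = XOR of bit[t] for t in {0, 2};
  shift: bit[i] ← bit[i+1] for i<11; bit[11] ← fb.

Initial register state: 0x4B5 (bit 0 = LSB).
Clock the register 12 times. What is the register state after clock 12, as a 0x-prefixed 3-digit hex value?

0x598

reg_0 = 0x4B5
clock 1: out=1, reg = 0x25A
clock 2: out=0, reg = 0x12D
clock 3: out=1, reg = 0x096
clock 4: out=0, reg = 0x84B
clock 5: out=1, reg = 0xC25
clock 6: out=1, reg = 0x612
clock 7: out=0, reg = 0x309
clock 8: out=1, reg = 0x984
clock 9: out=0, reg = 0xCC2
clock 10: out=0, reg = 0x661
clock 11: out=1, reg = 0xB30
clock 12: out=0, reg = 0x598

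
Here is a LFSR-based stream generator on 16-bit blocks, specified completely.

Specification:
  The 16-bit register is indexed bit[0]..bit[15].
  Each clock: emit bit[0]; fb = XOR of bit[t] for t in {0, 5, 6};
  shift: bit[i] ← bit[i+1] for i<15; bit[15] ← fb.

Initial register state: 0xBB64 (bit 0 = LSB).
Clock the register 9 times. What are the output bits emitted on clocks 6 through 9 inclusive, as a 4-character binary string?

1101

reg_0 = 0xBB64
clock 1: out=0, reg = 0x5DB2
clock 2: out=0, reg = 0xAED9
clock 3: out=1, reg = 0x576C
clock 4: out=0, reg = 0x2BB6
clock 5: out=0, reg = 0x95DB
clock 6: out=1, reg = 0x4AED
clock 7: out=1, reg = 0xA576
clock 8: out=0, reg = 0x52BB
clock 9: out=1, reg = 0x295D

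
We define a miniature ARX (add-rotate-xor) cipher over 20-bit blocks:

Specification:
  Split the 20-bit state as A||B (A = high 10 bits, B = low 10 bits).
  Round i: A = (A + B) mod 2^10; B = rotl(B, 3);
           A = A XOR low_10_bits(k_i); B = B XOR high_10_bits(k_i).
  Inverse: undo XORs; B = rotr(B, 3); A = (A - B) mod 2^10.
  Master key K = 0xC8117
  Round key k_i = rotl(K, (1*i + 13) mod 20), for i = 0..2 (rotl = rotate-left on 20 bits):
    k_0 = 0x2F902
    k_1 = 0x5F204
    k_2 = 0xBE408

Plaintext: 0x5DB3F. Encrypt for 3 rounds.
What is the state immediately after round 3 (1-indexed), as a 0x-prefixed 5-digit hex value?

0x1E50F

s_0 = plaintext = 0x5DB3F
s_1 = Round(s_0, k_0) = 0x6DD40
s_2 = Round(s_1, k_1) = 0x3CF7E
s_3 = Round(s_2, k_2) = 0x1E50F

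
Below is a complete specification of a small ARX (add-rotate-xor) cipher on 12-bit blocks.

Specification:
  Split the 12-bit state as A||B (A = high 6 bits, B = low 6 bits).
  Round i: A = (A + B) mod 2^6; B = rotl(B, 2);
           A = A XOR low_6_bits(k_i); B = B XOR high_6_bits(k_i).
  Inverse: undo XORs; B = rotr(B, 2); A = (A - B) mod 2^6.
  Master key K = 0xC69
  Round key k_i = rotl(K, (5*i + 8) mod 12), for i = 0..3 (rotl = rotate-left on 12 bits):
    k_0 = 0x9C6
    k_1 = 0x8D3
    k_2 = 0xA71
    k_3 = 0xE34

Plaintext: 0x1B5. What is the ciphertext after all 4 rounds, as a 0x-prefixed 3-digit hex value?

s_0 = plaintext = 0x1B5
s_1 = Round(s_0, k_0) = 0xF70
s_2 = Round(s_1, k_1) = 0xFA0
s_3 = Round(s_2, k_2) = 0xBEB
s_4 = Round(s_3, k_3) = 0xB96

0xB96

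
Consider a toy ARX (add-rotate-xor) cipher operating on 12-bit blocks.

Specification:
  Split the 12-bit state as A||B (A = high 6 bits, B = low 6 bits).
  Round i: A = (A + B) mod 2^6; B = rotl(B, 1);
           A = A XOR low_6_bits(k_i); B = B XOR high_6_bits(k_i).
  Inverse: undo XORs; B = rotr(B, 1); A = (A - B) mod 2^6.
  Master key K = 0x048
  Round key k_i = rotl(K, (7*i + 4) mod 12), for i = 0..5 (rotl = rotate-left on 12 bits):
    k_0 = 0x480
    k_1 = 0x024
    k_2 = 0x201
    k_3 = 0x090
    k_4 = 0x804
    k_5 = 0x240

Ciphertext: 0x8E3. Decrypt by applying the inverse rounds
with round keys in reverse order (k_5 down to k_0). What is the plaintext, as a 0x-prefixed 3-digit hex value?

s_0 = ciphertext = 0x8E3
s_1 = InvRound(s_0, k_5) = 0x395
s_2 = InvRound(s_1, k_4) = 0x43A
s_3 = InvRound(s_2, k_3) = 0x91C
s_4 = InvRound(s_3, k_2) = 0x6CA
s_5 = InvRound(s_4, k_1) = 0xE85
s_6 = InvRound(s_5, k_0) = 0x3EB

0x3EB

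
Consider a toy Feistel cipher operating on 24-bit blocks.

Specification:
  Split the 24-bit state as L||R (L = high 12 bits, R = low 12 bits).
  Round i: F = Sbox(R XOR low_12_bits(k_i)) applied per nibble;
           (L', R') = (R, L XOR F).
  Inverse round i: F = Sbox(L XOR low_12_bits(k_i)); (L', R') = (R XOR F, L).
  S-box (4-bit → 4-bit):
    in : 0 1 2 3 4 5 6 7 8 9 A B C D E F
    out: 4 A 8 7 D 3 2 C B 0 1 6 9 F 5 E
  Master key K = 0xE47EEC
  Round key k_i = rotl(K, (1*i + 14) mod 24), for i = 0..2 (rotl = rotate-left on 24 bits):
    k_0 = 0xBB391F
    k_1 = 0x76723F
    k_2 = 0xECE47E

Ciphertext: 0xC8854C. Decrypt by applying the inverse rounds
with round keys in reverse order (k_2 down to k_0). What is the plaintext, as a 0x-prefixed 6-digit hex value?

s_0 = ciphertext = 0xC8854C
s_1 = InvRound(s_0, k_2) = 0xEAEC88
s_2 = InvRound(s_1, k_1) = 0x582EAE
s_3 = InvRound(s_2, k_0) = 0x7A1582

0x7A1582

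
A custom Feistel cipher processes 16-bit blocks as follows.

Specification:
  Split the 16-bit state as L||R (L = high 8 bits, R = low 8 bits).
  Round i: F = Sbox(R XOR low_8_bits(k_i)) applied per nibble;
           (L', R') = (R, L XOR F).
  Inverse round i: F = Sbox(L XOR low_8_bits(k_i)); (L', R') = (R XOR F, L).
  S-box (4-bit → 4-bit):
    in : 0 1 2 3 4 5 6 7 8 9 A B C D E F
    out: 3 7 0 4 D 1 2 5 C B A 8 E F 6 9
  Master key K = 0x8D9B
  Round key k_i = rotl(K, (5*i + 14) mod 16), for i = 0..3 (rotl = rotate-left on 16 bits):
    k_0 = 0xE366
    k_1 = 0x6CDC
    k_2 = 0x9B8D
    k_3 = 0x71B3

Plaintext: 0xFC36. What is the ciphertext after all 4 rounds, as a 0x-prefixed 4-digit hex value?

0x7693

s_0 = plaintext = 0xFC36
s_1 = Round(s_0, k_0) = 0x36EF
s_2 = Round(s_1, k_1) = 0xEF72
s_3 = Round(s_2, k_2) = 0x7276
s_4 = Round(s_3, k_3) = 0x7693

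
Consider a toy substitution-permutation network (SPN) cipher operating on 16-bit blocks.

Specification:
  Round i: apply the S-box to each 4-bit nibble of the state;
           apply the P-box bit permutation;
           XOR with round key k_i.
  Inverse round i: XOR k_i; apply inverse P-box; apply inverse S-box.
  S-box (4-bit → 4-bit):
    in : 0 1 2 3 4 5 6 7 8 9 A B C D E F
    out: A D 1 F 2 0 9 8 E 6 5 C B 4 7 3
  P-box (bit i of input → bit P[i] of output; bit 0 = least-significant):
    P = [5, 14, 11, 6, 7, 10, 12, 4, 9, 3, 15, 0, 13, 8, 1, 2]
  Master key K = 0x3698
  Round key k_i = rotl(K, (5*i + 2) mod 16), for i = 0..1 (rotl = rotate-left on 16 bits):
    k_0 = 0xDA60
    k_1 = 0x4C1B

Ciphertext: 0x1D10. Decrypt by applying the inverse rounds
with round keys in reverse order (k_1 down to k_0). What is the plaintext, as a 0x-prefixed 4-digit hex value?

s_0 = ciphertext = 0x1D10
s_1 = InvRound(s_0, k_1) = 0x90D4
s_2 = InvRound(s_1, k_0) = 0x726E

0x726E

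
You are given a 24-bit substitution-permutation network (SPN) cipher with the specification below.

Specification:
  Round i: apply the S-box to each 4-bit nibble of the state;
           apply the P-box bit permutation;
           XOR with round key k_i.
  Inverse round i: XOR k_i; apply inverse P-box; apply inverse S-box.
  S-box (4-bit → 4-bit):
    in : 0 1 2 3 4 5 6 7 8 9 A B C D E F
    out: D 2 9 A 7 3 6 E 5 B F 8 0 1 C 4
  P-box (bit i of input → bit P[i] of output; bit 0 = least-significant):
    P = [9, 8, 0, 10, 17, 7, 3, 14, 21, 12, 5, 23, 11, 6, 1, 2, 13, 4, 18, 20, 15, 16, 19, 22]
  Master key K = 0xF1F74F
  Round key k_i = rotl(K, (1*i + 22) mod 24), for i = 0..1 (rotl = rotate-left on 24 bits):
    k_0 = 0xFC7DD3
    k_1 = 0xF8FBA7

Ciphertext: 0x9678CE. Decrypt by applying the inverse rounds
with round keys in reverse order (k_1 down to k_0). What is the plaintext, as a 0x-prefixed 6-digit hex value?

0x397227

s_0 = ciphertext = 0x9678CE
s_1 = InvRound(s_0, k_1) = 0x0F1884
s_2 = InvRound(s_1, k_0) = 0x397227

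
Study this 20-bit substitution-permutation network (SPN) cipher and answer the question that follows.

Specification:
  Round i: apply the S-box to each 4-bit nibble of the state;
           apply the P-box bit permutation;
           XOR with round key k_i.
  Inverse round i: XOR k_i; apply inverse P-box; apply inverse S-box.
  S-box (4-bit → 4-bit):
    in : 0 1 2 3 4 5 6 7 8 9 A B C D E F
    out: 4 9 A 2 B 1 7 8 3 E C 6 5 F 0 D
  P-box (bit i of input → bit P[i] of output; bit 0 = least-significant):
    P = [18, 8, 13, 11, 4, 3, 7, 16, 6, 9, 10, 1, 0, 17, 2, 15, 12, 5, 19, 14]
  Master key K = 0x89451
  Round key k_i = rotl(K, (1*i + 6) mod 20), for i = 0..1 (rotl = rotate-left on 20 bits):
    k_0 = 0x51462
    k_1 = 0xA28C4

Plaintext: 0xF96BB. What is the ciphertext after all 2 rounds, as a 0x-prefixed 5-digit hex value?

s_0 = plaintext = 0xF96BB
s_1 = Round(s_0, k_0) = 0xFE3AE
s_2 = Round(s_1, k_1) = 0x37A44

0x37A44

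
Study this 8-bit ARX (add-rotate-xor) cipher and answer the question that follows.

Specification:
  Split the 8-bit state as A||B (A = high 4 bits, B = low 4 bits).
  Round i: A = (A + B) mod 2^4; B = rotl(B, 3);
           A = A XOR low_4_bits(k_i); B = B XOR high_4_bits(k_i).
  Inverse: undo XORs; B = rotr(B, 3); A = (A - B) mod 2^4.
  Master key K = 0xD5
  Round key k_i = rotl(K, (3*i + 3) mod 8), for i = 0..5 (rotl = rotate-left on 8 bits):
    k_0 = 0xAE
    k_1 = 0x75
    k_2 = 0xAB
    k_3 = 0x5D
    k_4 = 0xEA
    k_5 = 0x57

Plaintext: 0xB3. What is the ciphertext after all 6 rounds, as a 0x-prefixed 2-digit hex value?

0xEC

s_0 = plaintext = 0xB3
s_1 = Round(s_0, k_0) = 0x03
s_2 = Round(s_1, k_1) = 0x6E
s_3 = Round(s_2, k_2) = 0xFD
s_4 = Round(s_3, k_3) = 0x1B
s_5 = Round(s_4, k_4) = 0x63
s_6 = Round(s_5, k_5) = 0xEC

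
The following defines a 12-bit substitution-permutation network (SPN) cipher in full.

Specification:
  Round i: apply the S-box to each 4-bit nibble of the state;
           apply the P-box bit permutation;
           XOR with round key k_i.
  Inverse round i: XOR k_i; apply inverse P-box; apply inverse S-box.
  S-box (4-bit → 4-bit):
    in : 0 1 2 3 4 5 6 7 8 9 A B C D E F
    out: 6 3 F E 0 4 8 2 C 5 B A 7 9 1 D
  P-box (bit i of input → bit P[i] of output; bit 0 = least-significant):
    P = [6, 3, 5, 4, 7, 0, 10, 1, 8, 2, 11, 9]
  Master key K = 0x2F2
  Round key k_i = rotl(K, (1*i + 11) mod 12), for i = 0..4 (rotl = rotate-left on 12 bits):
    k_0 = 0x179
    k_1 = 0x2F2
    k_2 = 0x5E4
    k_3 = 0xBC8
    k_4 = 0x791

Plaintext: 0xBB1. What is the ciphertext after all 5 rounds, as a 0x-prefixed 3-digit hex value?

0xC15

s_0 = plaintext = 0xBB1
s_1 = Round(s_0, k_0) = 0x336
s_2 = Round(s_1, k_1) = 0xCE5
s_3 = Round(s_2, k_2) = 0xC40
s_4 = Round(s_3, k_3) = 0x2E4
s_5 = Round(s_4, k_4) = 0xC15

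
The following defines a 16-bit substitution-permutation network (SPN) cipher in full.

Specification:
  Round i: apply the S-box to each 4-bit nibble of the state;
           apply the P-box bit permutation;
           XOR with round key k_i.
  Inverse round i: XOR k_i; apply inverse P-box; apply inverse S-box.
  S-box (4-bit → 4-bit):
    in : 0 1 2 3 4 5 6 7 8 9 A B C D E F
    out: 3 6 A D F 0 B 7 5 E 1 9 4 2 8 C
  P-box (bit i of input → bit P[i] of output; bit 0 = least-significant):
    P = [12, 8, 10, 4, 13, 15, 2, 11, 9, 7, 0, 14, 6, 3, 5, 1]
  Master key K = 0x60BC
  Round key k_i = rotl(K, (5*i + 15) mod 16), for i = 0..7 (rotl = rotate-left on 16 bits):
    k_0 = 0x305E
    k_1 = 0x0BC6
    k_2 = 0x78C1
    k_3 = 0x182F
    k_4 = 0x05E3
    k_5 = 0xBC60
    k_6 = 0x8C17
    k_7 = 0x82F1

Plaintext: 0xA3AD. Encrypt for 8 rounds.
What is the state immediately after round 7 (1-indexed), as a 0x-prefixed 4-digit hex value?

s_0 = plaintext = 0xA3AD
s_1 = Round(s_0, k_0) = 0x531F
s_2 = Round(s_1, k_1) = 0xCDD3
s_3 = Round(s_2, k_2) = 0xEC71
s_4 = Round(s_3, k_3) = 0xBD28
s_5 = Round(s_4, k_4) = 0x9921
s_6 = Round(s_5, k_5) = 0x71CB
s_7 = Round(s_6, k_6) = 0x9CEA
s_8 = Round(s_7, k_7) = 0x9ADA

0x9CEA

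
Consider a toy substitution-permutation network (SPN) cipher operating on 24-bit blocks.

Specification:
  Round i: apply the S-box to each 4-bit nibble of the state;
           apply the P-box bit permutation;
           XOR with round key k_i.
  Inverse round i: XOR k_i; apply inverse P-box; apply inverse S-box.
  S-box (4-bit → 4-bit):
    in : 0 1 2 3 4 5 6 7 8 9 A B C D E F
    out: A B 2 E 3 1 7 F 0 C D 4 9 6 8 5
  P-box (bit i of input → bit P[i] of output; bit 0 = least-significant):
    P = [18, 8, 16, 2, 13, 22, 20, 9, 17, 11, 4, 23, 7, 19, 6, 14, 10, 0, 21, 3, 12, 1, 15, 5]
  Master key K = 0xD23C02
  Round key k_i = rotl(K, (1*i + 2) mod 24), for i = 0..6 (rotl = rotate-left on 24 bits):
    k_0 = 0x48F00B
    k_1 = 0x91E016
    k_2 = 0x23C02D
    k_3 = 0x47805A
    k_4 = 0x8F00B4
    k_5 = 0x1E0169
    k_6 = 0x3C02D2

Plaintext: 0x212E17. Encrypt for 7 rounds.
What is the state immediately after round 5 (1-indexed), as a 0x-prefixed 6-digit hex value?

s_0 = plaintext = 0x212E17
s_1 = Round(s_0, k_0) = 0x85D704
s_2 = Round(s_1, k_1) = 0x5FEF46
s_3 = Round(s_2, k_2) = 0x44B53D
s_4 = Round(s_3, k_3) = 0x149719
s_5 = Round(s_4, k_4) = 0x4C7EC3
s_6 = Round(s_5, k_5) = 0x9776A7
s_7 = Round(s_6, k_6) = 0x03ED2F

0x4C7EC3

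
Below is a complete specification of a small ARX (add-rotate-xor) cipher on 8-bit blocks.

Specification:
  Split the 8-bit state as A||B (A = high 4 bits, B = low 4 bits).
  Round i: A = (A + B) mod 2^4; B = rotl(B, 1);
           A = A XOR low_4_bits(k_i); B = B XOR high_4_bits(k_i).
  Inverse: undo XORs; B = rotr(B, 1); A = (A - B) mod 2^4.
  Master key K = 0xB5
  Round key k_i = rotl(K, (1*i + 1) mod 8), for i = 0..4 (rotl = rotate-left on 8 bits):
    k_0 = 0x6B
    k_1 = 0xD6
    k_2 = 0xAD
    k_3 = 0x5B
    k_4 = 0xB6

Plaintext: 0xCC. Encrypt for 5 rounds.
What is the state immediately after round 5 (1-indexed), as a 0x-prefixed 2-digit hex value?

s_0 = plaintext = 0xCC
s_1 = Round(s_0, k_0) = 0x3F
s_2 = Round(s_1, k_1) = 0x42
s_3 = Round(s_2, k_2) = 0xBE
s_4 = Round(s_3, k_3) = 0x28
s_5 = Round(s_4, k_4) = 0xCA

0xCA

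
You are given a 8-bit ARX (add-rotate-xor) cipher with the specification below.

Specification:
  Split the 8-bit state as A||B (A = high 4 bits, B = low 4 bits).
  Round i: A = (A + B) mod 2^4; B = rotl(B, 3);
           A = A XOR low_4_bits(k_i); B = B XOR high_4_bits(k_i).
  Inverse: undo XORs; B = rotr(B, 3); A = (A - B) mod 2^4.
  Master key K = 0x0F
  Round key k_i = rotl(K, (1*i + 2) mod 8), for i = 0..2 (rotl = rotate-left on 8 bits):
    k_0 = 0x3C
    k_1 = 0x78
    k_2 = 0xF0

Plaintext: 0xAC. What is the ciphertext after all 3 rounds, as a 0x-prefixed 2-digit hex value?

s_0 = plaintext = 0xAC
s_1 = Round(s_0, k_0) = 0xA5
s_2 = Round(s_1, k_1) = 0x7D
s_3 = Round(s_2, k_2) = 0x41

0x41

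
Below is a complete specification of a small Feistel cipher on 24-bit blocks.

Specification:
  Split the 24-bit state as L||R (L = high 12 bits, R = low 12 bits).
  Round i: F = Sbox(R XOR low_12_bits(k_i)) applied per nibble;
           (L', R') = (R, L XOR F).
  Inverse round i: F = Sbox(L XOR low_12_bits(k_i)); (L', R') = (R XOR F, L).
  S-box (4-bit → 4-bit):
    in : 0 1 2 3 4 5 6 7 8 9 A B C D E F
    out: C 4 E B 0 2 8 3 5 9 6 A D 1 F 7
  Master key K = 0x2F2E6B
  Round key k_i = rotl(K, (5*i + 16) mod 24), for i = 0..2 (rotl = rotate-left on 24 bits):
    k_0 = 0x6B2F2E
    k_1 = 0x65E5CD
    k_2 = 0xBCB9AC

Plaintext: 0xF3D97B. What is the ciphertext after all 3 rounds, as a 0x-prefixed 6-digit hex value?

s_0 = plaintext = 0xF3D97B
s_1 = Round(s_0, k_0) = 0x97B71F
s_2 = Round(s_1, k_1) = 0x71F765
s_3 = Round(s_2, k_2) = 0x7658C6

0x7658C6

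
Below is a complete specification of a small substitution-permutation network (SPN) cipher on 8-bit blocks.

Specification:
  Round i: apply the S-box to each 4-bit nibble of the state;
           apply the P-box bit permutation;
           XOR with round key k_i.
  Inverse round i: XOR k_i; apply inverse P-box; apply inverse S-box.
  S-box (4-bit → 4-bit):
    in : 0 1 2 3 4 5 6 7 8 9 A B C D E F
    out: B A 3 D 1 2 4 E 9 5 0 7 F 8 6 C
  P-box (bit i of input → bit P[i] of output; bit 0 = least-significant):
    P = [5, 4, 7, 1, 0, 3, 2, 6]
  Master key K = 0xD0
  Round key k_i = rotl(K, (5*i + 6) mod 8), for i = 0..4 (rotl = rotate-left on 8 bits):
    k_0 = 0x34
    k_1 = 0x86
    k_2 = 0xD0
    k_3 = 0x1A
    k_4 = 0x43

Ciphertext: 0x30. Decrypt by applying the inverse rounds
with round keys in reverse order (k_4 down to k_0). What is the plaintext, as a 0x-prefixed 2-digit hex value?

0x45

s_0 = ciphertext = 0x30
s_1 = InvRound(s_0, k_4) = 0x80
s_2 = InvRound(s_1, k_3) = 0x57
s_3 = InvRound(s_2, k_2) = 0x9F
s_4 = InvRound(s_3, k_1) = 0x25
s_5 = InvRound(s_4, k_0) = 0x45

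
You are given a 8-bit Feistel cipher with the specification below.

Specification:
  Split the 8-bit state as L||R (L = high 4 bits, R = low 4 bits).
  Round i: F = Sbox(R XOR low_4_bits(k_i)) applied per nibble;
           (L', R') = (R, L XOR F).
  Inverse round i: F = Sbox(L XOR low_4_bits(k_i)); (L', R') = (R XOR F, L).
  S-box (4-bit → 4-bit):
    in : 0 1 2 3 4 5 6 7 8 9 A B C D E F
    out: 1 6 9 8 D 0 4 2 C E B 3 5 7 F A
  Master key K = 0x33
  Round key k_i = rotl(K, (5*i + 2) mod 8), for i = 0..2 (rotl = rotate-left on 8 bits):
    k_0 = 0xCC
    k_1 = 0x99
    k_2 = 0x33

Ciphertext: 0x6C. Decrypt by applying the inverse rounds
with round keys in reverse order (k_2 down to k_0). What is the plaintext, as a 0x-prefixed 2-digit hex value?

s_0 = ciphertext = 0x6C
s_1 = InvRound(s_0, k_2) = 0xC6
s_2 = InvRound(s_1, k_1) = 0x6C
s_3 = InvRound(s_2, k_0) = 0x76

0x76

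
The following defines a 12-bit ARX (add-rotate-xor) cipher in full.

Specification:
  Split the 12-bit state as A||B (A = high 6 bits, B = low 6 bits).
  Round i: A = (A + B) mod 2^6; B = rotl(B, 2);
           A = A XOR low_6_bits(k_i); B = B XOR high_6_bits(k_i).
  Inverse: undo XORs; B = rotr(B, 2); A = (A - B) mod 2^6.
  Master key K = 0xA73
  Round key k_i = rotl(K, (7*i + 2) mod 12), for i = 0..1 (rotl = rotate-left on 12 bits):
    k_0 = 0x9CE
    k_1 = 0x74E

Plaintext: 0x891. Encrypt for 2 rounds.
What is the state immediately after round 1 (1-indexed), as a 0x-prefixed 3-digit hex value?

s_0 = plaintext = 0x891
s_1 = Round(s_0, k_0) = 0xF62
s_2 = Round(s_1, k_1) = 0x457

0xF62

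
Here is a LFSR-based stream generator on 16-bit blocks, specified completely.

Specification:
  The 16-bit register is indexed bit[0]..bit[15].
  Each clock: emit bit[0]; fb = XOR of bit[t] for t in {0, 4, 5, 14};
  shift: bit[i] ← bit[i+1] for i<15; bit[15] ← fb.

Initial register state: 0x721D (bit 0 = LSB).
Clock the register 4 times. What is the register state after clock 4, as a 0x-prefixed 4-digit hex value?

0x9721

reg_0 = 0x721D
clock 1: out=1, reg = 0xB90E
clock 2: out=0, reg = 0x5C87
clock 3: out=1, reg = 0x2E43
clock 4: out=1, reg = 0x9721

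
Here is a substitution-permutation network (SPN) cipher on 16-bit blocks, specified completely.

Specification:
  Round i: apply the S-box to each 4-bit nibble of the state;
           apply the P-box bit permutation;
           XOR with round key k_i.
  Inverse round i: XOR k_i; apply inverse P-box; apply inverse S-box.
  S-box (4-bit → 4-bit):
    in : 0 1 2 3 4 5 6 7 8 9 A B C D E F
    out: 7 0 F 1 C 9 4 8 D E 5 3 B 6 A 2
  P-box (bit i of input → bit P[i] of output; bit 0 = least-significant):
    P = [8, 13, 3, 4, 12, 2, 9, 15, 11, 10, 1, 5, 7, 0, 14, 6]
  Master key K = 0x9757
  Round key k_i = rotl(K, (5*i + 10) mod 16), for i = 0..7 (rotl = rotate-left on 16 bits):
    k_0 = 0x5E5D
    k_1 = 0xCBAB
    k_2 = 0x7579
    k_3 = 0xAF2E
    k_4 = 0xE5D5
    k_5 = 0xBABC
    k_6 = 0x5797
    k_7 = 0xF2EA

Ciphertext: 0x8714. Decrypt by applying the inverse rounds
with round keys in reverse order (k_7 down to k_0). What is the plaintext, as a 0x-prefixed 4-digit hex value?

s_0 = ciphertext = 0x8714
s_1 = InvRound(s_0, k_7) = 0x89B2
s_2 = InvRound(s_1, k_6) = 0xDC21
s_3 = InvRound(s_2, k_5) = 0x0FD9
s_4 = InvRound(s_3, k_4) = 0x639D
s_5 = InvRound(s_4, k_3) = 0x0277
s_6 = InvRound(s_5, k_2) = 0x6D00
s_7 = InvRound(s_6, k_1) = 0xB94D
s_8 = InvRound(s_7, k_0) = 0x6F4C

0x6F4C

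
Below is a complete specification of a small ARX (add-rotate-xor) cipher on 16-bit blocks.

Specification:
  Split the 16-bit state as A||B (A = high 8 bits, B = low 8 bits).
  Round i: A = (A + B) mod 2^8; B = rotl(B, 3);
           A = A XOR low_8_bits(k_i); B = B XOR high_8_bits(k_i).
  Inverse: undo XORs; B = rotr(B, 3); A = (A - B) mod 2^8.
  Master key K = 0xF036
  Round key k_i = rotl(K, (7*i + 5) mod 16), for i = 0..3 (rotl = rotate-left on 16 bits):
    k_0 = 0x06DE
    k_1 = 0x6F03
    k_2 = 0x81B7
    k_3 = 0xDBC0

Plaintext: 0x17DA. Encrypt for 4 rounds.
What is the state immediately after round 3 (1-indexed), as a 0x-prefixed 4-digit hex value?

s_0 = plaintext = 0x17DA
s_1 = Round(s_0, k_0) = 0x2FD0
s_2 = Round(s_1, k_1) = 0xFCE9
s_3 = Round(s_2, k_2) = 0x52CE
s_4 = Round(s_3, k_3) = 0xE0AD

0x52CE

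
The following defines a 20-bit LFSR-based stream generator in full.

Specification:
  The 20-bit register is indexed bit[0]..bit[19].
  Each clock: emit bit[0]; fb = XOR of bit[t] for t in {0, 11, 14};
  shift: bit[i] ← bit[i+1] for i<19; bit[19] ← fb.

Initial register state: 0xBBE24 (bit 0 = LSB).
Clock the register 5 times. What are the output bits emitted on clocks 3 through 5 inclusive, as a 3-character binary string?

100

reg_0 = 0xBBE24
clock 1: out=0, reg = 0xDDF12
clock 2: out=0, reg = 0x6EF89
clock 3: out=1, reg = 0xB77C4
clock 4: out=0, reg = 0xDBBE2
clock 5: out=0, reg = 0xEDDF1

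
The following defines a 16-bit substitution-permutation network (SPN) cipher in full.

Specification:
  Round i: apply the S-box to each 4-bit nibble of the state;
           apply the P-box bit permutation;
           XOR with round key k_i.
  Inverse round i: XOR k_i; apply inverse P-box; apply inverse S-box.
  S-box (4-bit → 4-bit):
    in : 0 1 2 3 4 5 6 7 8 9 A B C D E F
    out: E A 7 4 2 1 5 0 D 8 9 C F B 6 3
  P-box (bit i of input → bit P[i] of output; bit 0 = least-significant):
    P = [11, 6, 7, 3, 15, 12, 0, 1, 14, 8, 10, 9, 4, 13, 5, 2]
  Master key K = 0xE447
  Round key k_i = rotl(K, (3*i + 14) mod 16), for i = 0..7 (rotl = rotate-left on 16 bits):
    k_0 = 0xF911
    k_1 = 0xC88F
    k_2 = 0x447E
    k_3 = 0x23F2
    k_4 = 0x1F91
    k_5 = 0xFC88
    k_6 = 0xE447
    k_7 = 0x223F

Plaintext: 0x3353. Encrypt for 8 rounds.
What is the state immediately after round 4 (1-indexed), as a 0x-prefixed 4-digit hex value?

0x56ED

s_0 = plaintext = 0x3353
s_1 = Round(s_0, k_0) = 0x7DB1
s_2 = Round(s_1, k_1) = 0x8BC4
s_3 = Round(s_2, k_2) = 0xD209
s_4 = Round(s_3, k_3) = 0x56ED
s_5 = Round(s_4, k_4) = 0x43C8
s_6 = Round(s_5, k_5) = 0x4003
s_7 = Round(s_6, k_6) = 0xD3C4
s_8 = Round(s_7, k_7) = 0x9668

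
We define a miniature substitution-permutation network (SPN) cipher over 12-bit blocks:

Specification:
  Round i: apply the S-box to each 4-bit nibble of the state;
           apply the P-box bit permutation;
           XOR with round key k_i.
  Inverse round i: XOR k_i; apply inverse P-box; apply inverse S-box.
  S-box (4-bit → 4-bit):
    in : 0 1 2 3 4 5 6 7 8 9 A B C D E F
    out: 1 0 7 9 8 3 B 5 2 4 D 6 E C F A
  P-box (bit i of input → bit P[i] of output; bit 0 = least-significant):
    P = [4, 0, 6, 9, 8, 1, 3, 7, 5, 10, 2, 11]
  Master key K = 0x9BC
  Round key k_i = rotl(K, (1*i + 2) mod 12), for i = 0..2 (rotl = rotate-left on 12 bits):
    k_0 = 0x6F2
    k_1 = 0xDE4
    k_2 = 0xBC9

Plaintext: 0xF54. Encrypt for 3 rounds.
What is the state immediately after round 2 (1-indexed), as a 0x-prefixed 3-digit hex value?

0xD72

s_0 = plaintext = 0xF54
s_1 = Round(s_0, k_0) = 0x9F0
s_2 = Round(s_1, k_1) = 0xD72
s_3 = Round(s_2, k_2) = 0x294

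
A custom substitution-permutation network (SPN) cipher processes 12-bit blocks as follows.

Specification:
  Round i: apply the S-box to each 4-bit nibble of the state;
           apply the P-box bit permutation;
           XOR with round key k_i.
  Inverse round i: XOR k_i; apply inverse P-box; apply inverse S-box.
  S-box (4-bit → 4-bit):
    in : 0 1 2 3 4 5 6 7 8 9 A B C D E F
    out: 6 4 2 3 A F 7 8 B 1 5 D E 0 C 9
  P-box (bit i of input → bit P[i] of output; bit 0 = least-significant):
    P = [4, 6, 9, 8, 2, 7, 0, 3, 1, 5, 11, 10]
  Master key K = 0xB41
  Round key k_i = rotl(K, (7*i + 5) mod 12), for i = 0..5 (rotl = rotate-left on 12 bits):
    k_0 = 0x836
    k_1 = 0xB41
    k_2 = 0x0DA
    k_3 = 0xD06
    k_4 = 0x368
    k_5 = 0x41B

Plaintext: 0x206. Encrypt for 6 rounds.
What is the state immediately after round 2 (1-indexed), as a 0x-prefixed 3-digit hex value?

s_0 = plaintext = 0x206
s_1 = Round(s_0, k_0) = 0xAC7
s_2 = Round(s_1, k_1) = 0x2CA
s_3 = Round(s_2, k_2) = 0x263
s_4 = Round(s_3, k_3) = 0xDF3
s_5 = Round(s_4, k_4) = 0x334
s_6 = Round(s_5, k_5) = 0x5FD

0x2CA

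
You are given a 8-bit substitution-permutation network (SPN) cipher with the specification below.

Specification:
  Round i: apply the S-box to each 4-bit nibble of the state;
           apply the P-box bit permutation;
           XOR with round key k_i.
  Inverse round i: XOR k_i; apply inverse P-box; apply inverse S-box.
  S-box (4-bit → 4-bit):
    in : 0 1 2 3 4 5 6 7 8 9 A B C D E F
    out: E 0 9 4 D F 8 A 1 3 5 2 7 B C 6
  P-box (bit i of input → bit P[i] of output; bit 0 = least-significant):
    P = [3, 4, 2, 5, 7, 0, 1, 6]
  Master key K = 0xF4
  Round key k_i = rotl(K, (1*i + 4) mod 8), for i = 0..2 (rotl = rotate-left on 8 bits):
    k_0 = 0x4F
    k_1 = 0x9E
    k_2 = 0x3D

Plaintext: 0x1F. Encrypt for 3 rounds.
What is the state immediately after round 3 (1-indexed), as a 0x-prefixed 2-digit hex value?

0xC7

s_0 = plaintext = 0x1F
s_1 = Round(s_0, k_0) = 0x5B
s_2 = Round(s_1, k_1) = 0x4D
s_3 = Round(s_2, k_2) = 0xC7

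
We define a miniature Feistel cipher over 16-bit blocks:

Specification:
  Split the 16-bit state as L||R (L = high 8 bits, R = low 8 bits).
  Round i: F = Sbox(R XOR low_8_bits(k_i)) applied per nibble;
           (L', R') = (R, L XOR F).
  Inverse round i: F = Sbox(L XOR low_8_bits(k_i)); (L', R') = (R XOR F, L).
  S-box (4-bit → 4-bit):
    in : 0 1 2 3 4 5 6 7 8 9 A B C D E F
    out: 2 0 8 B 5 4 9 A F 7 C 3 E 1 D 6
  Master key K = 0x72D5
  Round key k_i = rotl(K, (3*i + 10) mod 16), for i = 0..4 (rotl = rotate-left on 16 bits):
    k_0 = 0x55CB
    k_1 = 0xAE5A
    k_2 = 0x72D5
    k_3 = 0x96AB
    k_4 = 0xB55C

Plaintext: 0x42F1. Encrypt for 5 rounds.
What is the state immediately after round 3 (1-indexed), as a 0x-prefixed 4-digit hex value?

0x342E

s_0 = plaintext = 0x42F1
s_1 = Round(s_0, k_0) = 0xF1FE
s_2 = Round(s_1, k_1) = 0xFE34
s_3 = Round(s_2, k_2) = 0x342E
s_4 = Round(s_3, k_3) = 0x2EC0
s_5 = Round(s_4, k_4) = 0xC050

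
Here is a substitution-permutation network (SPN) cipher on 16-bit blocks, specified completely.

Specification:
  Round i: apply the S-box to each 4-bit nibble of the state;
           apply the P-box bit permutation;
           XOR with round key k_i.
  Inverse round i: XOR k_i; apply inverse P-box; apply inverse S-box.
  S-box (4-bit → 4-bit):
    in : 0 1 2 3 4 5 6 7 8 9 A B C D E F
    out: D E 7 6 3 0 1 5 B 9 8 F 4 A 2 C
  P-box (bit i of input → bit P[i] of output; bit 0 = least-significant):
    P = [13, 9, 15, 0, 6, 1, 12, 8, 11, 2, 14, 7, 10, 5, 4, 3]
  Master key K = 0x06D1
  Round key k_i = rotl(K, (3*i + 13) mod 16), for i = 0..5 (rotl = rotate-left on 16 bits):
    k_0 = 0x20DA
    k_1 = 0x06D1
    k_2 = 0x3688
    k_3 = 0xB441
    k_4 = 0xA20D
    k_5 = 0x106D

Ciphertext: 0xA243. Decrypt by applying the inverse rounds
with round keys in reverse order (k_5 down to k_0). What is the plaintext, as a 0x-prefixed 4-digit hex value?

0x0C92

s_0 = ciphertext = 0xA243
s_1 = InvRound(s_0, k_5) = 0xDE32
s_2 = InvRound(s_1, k_4) = 0xB239
s_3 = InvRound(s_2, k_3) = 0xB56E
s_4 = InvRound(s_3, k_2) = 0xED83
s_5 = InvRound(s_4, k_1) = 0xC782
s_6 = InvRound(s_5, k_0) = 0x0C92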